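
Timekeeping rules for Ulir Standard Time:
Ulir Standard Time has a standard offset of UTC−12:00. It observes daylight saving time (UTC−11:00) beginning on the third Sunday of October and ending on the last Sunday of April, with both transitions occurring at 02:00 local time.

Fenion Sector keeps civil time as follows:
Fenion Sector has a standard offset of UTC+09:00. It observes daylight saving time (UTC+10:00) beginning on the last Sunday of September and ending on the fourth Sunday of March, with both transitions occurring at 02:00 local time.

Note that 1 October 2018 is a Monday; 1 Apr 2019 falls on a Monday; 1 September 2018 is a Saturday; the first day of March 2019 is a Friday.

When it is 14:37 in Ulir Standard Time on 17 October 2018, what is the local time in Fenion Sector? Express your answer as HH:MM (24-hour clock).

12:37

1 October 2018 is a Monday, so the first Sunday is October 7 and the third is October 21.
1 April 2019 is a Monday, so Sundays fall on 7, 14, 21, 28; the last is April 28.
Daylight saving runs 21 October 2018 – 28 April 2019; 17 October 2018 is outside that window, so Ulir Standard Time is on standard time at UTC−12:00.
14:37 Ulir Standard Time + 12h = 02:37 UTC (rolling into the next day, 18 October 2018).
1 September 2018 is a Saturday, so Sundays fall on 2, 9, 16, 23, 30; the last is September 30.
1 March 2019 is a Friday, so the first Sunday is March 3 and the fourth is March 24.
At the standard offset (UTC+09:00), 02:37 UTC + 9h = 11:37 Fenion Sector standard time.
The standard-time date in Fenion Sector, 18 October 2018, falls between 30 September 2018 and 24 March 2019, so daylight saving is in effect and Fenion Sector is at UTC+10:00.
02:37 UTC + 10h = 12:37 Fenion Sector.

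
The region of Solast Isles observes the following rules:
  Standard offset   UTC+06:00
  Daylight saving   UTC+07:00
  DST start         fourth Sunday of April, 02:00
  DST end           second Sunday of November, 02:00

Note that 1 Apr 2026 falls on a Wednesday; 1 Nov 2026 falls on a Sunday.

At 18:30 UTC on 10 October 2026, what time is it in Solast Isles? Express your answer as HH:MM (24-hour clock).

01:30

1 April 2026 is a Wednesday, so the first Sunday is April 5 and the fourth is April 26.
1 November 2026 is a Sunday, so the first Sunday is November 1 and the second is November 8.
At the standard offset (UTC+06:00), 18:30 UTC + 6h = 00:30 Solast Isles standard time (rolling into the next day, 11 October 2026).
Daylight saving runs 26 April – 8 November; the standard-time date in Solast Isles, 11 October 2026, is inside that window, so Solast Isles is at UTC+07:00.
18:30 UTC + 7h = 01:30 local (rolling into the next day, 11 October 2026).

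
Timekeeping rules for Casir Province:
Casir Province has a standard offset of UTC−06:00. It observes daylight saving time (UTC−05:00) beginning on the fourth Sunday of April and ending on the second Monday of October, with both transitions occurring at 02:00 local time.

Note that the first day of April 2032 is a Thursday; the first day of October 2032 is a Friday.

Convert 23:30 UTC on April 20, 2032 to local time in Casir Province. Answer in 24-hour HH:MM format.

1 April 2032 is a Thursday, so the first Sunday is April 4 and the fourth is April 25.
1 October 2032 is a Friday, so the first Monday is October 4 and the second is October 11.
At the standard offset (UTC−06:00), 23:30 UTC − 6h = 17:30 Casir Province standard time.
The standard-time date in Casir Province, April 20, 2032, is outside the daylight-saving period (25 April – 11 October), so Casir Province is on standard time, UTC−06:00.
23:30 UTC − 6h = 17:30 local.

17:30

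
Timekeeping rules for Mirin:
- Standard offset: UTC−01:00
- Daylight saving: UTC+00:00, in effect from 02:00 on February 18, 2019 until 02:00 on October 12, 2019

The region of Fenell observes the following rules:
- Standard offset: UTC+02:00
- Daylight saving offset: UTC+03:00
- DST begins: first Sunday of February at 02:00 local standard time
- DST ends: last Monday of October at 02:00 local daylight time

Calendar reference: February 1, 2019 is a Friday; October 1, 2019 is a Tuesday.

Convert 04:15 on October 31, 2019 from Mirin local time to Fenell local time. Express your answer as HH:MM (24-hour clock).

October 31, 2019 does not fall between 18 February and 12 October, so daylight saving is not in effect and Mirin is at UTC−01:00.
04:15 Mirin + 1h = 05:15 UTC.
1 February 2019 is a Friday, so the first Sunday is February 3.
1 October 2019 is a Tuesday, so Mondays fall on 7, 14, 21, 28; the last is October 28.
At the standard offset (UTC+02:00), 05:15 UTC + 2h = 07:15 Fenell standard time.
The standard-time date in Fenell, October 31, 2019, does not fall between 3 February and 28 October, so daylight saving is not in effect and Fenell is at UTC+02:00.
05:15 UTC + 2h = 07:15 Fenell.

07:15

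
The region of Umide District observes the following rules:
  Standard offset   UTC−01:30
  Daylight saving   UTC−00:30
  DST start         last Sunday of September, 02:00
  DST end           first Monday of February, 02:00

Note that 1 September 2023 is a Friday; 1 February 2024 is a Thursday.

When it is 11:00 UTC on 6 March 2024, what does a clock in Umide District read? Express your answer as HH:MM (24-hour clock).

09:30

1 September 2023 is a Friday, so Sundays fall on 3, 10, 17, 24; the last is September 24.
1 February 2024 is a Thursday, so the first Monday is February 5.
At the standard offset (UTC−01:30), 11:00 UTC − 1h30m = 09:30 Umide District standard time.
Daylight saving runs 24 September 2023 – 5 February 2024; the standard-time date in Umide District, 6 March 2024, is outside that window, so Umide District is on standard time at UTC−01:30.
11:00 UTC − 1h30m = 09:30 local.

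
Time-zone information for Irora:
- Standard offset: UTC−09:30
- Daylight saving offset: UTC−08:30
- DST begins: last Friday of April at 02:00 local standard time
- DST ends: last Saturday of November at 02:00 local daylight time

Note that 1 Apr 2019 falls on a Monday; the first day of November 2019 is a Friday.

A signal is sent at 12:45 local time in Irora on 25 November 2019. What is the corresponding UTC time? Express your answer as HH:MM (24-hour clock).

1 April 2019 is a Monday, so Fridays fall on 5, 12, 19, 26; the last is April 26.
1 November 2019 is a Friday, so Saturdays fall on 2, 9, 16, 23, 30; the last is November 30.
25 November 2019 falls between 26 April and 30 November, so daylight saving is in effect and Irora is at UTC−08:30.
12:45 local + 8h30m = 21:15 UTC.

21:15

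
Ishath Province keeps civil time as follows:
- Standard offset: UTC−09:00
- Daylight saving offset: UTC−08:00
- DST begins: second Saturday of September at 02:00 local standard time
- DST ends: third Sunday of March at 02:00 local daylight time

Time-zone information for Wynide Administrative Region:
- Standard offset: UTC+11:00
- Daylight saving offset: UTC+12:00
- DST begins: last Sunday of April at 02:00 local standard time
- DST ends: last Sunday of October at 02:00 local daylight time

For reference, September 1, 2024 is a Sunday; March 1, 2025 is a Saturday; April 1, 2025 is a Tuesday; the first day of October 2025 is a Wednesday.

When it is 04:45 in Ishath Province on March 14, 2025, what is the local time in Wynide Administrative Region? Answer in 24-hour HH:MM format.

23:45

1 September 2024 is a Sunday, so the first Saturday is September 7 and the second is September 14.
1 March 2025 is a Saturday, so the first Sunday is March 2 and the third is March 16.
March 14, 2025 falls between 14 September 2024 and 16 March 2025, so daylight saving is in effect and Ishath Province is at UTC−08:00.
04:45 Ishath Province + 8h = 12:45 UTC.
1 April 2025 is a Tuesday, so Sundays fall on 6, 13, 20, 27; the last is April 27.
1 October 2025 is a Wednesday, so Sundays fall on 5, 12, 19, 26; the last is October 26.
At the standard offset (UTC+11:00), 12:45 UTC + 11h = 23:45 Wynide Administrative Region standard time.
The standard-time date in Wynide Administrative Region, March 14, 2025, does not fall between 27 April and 26 October, so daylight saving is not in effect and Wynide Administrative Region is at UTC+11:00.
12:45 UTC + 11h = 23:45 Wynide Administrative Region.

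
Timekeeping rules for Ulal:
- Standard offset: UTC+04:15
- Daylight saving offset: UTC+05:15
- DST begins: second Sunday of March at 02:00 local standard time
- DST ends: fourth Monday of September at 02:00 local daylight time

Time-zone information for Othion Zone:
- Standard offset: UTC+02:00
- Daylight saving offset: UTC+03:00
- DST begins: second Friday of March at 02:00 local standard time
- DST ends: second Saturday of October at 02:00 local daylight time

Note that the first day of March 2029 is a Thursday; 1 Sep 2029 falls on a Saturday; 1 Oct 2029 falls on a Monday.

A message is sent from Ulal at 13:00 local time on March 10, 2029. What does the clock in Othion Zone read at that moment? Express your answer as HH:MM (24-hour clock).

11:45

1 March 2029 is a Thursday, so the first Sunday is March 4 and the second is March 11.
1 September 2029 is a Saturday, so the first Monday is September 3 and the fourth is September 24.
Daylight saving runs 11 March – 24 September; March 10, 2029 is outside that window, so Ulal is on standard time at UTC+04:15.
13:00 Ulal − 4h15m = 08:45 UTC.
1 March 2029 is a Thursday, so the first Friday is March 2 and the second is March 9.
1 October 2029 is a Monday, so the first Saturday is October 6 and the second is October 13.
At the standard offset (UTC+02:00), 08:45 UTC + 2h = 10:45 Othion Zone standard time.
The standard-time date in Othion Zone, March 10, 2029, falls between 9 March and 13 October, so daylight saving is in effect and Othion Zone is at UTC+03:00.
08:45 UTC + 3h = 11:45 Othion Zone.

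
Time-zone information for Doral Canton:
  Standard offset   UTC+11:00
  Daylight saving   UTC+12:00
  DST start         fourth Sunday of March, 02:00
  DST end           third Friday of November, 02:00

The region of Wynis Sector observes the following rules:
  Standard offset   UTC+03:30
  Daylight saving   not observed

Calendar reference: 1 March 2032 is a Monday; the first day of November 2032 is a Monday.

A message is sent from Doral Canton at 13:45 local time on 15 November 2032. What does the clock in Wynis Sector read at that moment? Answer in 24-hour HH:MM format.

1 March 2032 is a Monday, so the first Sunday is March 7 and the fourth is March 28.
1 November 2032 is a Monday, so the first Friday is November 5 and the third is November 19.
15 November 2032 lies within the daylight-saving period (28 March – 19 November), so Doral Canton is on daylight time, UTC+12:00.
13:45 Doral Canton − 12h = 01:45 UTC.
Wynis Sector stays on UTC+03:30 all year.
01:45 UTC + 3h30m = 05:15 Wynis Sector.

05:15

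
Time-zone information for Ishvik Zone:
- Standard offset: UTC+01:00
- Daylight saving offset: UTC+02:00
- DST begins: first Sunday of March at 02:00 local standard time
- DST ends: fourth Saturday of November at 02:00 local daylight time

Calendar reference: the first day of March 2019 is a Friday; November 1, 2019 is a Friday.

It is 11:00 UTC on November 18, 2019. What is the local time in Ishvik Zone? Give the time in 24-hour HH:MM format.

1 March 2019 is a Friday, so the first Sunday is March 3.
1 November 2019 is a Friday, so the first Saturday is November 2 and the fourth is November 23.
At the standard offset (UTC+01:00), 11:00 UTC + 1h = 12:00 Ishvik Zone standard time.
The standard-time date in Ishvik Zone, November 18, 2019, lies within the daylight-saving period (3 March – 23 November), so Ishvik Zone is on daylight time, UTC+02:00.
11:00 UTC + 2h = 13:00 local.

13:00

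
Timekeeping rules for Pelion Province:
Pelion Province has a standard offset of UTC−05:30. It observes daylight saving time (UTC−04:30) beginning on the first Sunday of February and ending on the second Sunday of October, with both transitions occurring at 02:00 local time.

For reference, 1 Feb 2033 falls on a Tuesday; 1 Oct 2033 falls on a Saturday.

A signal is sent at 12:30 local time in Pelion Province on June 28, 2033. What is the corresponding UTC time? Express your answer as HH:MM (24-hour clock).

1 February 2033 is a Tuesday, so the first Sunday is February 6.
1 October 2033 is a Saturday, so the first Sunday is October 2 and the second is October 9.
Daylight saving runs 6 February – 9 October; June 28, 2033 is inside that window, so Pelion Province is at UTC−04:30.
12:30 local + 4h30m = 17:00 UTC.

17:00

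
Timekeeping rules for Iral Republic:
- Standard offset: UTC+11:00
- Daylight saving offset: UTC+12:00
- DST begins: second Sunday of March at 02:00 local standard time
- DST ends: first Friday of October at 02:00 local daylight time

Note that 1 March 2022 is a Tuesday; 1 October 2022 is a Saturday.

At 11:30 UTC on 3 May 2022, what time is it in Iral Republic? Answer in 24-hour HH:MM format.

23:30

1 March 2022 is a Tuesday, so the first Sunday is March 6 and the second is March 13.
1 October 2022 is a Saturday, so the first Friday is October 7.
At the standard offset (UTC+11:00), 11:30 UTC + 11h = 22:30 Iral Republic standard time.
The standard-time date in Iral Republic, 3 May 2022, lies within the daylight-saving period (13 March – 7 October), so Iral Republic is on daylight time, UTC+12:00.
11:30 UTC + 12h = 23:30 local.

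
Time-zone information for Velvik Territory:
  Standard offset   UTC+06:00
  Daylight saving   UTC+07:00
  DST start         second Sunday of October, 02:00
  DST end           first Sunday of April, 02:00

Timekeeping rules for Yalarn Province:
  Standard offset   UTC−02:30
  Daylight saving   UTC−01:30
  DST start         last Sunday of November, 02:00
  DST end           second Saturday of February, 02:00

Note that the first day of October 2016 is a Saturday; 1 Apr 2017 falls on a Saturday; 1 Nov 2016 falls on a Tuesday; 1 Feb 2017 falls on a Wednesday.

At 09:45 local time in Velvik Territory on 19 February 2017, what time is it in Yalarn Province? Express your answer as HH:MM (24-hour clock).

1 October 2016 is a Saturday, so the first Sunday is October 2 and the second is October 9.
1 April 2017 is a Saturday, so the first Sunday is April 2.
Daylight saving runs 9 October 2016 – 2 April 2017; 19 February 2017 is inside that window, so Velvik Territory is at UTC+07:00.
09:45 Velvik Territory − 7h = 02:45 UTC.
1 November 2016 is a Tuesday, so Sundays fall on 6, 13, 20, 27; the last is November 27.
1 February 2017 is a Wednesday, so the first Saturday is February 4 and the second is February 11.
At the standard offset (UTC−02:30), 02:45 UTC − 2h30m = 00:15 Yalarn Province standard time.
The standard-time date in Yalarn Province, 19 February 2017, is outside the daylight-saving period (27 November 2016 – 11 February 2017), so Yalarn Province is on standard time, UTC−02:30.
02:45 UTC − 2h30m = 00:15 Yalarn Province.

00:15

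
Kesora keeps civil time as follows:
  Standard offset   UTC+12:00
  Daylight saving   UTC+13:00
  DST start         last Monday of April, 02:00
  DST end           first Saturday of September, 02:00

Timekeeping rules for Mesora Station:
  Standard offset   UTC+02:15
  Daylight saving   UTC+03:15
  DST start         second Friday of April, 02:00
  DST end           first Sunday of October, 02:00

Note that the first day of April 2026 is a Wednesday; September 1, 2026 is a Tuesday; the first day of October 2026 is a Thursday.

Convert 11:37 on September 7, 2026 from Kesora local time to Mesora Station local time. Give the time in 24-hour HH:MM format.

02:52

1 April 2026 is a Wednesday, so Mondays fall on 6, 13, 20, 27; the last is April 27.
1 September 2026 is a Tuesday, so the first Saturday is September 5.
Daylight saving runs 27 April – 5 September; September 7, 2026 is outside that window, so Kesora is on standard time at UTC+12:00.
11:37 Kesora − 12h = 23:37 UTC (rolling into the previous day, 6 September 2026).
1 April 2026 is a Wednesday, so the first Friday is April 3 and the second is April 10.
1 October 2026 is a Thursday, so the first Sunday is October 4.
At the standard offset (UTC+02:15), 23:37 UTC + 2h15m = 01:52 Mesora Station standard time (rolling into the next day, 7 September 2026).
The standard-time date in Mesora Station, September 7, 2026, falls between 10 April and 4 October, so daylight saving is in effect and Mesora Station is at UTC+03:15.
23:37 UTC + 3h15m = 02:52 Mesora Station (rolling into the next day, 7 September 2026).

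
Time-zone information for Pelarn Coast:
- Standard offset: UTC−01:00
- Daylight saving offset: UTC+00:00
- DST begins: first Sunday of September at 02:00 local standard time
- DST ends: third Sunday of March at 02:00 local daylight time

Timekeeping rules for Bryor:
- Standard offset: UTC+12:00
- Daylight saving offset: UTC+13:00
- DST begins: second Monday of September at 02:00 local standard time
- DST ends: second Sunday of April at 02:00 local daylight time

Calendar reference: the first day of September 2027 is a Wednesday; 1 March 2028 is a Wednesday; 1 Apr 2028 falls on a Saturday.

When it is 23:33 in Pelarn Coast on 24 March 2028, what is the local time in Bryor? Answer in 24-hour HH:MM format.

1 September 2027 is a Wednesday, so the first Sunday is September 5.
1 March 2028 is a Wednesday, so the first Sunday is March 5 and the third is March 19.
24 March 2028 does not fall between 5 September 2027 and 19 March 2028, so daylight saving is not in effect and Pelarn Coast is at UTC−01:00.
23:33 Pelarn Coast + 1h = 00:33 UTC (rolling into the next day, 25 March 2028).
1 September 2027 is a Wednesday, so the first Monday is September 6 and the second is September 13.
1 April 2028 is a Saturday, so the first Sunday is April 2 and the second is April 9.
At the standard offset (UTC+12:00), 00:33 UTC + 12h = 12:33 Bryor standard time.
The standard-time date in Bryor, 25 March 2028, falls between 13 September 2027 and 9 April 2028, so daylight saving is in effect and Bryor is at UTC+13:00.
00:33 UTC + 13h = 13:33 Bryor.

13:33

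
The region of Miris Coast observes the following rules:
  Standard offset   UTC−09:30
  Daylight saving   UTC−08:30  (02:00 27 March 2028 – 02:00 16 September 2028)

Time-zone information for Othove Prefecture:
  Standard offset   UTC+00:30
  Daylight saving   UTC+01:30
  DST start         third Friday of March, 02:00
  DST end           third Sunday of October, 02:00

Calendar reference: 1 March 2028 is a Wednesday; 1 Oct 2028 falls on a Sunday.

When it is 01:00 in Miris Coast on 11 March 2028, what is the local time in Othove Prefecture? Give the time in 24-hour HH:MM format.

11 March 2028 does not fall between 27 March and 16 September, so daylight saving is not in effect and Miris Coast is at UTC−09:30.
01:00 Miris Coast + 9h30m = 10:30 UTC.
1 March 2028 is a Wednesday, so the first Friday is March 3 and the third is March 17.
1 October 2028 is a Sunday, so the first Sunday is October 1 and the third is October 15.
At the standard offset (UTC+00:30), 10:30 UTC + 0h30m = 11:00 Othove Prefecture standard time.
The standard-time date in Othove Prefecture, 11 March 2028, is outside the daylight-saving period (17 March – 15 October), so Othove Prefecture is on standard time, UTC+00:30.
10:30 UTC + 0h30m = 11:00 Othove Prefecture.

11:00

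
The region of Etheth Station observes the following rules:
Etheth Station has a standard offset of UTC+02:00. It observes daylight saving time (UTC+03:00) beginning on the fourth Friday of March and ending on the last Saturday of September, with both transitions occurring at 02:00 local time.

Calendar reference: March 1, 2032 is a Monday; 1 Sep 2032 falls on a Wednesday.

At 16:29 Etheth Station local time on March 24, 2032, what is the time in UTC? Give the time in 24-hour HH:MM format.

1 March 2032 is a Monday, so the first Friday is March 5 and the fourth is March 26.
1 September 2032 is a Wednesday, so Saturdays fall on 4, 11, 18, 25; the last is September 25.
Daylight saving runs 26 March – 25 September; March 24, 2032 is outside that window, so Etheth Station is on standard time at UTC+02:00.
16:29 local − 2h = 14:29 UTC.

14:29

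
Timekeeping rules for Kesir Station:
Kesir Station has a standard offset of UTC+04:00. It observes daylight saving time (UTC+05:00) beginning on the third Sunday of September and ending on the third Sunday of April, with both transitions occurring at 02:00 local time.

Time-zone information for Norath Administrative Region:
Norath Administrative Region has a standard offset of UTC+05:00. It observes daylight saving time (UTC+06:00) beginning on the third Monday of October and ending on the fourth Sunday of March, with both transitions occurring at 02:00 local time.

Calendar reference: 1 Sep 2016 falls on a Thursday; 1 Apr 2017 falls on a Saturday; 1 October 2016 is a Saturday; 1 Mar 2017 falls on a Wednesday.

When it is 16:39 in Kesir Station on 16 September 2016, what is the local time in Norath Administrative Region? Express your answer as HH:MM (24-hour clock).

17:39

1 September 2016 is a Thursday, so the first Sunday is September 4 and the third is September 18.
1 April 2017 is a Saturday, so the first Sunday is April 2 and the third is April 16.
Daylight saving runs 18 September 2016 – 16 April 2017; 16 September 2016 is outside that window, so Kesir Station is on standard time at UTC+04:00.
16:39 Kesir Station − 4h = 12:39 UTC.
1 October 2016 is a Saturday, so the first Monday is October 3 and the third is October 17.
1 March 2017 is a Wednesday, so the first Sunday is March 5 and the fourth is March 26.
At the standard offset (UTC+05:00), 12:39 UTC + 5h = 17:39 Norath Administrative Region standard time.
The standard-time date in Norath Administrative Region, 16 September 2016, does not fall between 17 October 2016 and 26 March 2017, so daylight saving is not in effect and Norath Administrative Region is at UTC+05:00.
12:39 UTC + 5h = 17:39 Norath Administrative Region.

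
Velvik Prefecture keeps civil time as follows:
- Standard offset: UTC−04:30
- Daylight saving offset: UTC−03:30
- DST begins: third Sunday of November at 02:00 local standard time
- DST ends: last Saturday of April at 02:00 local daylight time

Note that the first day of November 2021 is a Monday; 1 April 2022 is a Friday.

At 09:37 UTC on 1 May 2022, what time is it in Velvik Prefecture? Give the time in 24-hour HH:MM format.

05:07

1 November 2021 is a Monday, so the first Sunday is November 7 and the third is November 21.
1 April 2022 is a Friday, so Saturdays fall on 2, 9, 16, 23, 30; the last is April 30.
At the standard offset (UTC−04:30), 09:37 UTC − 4h30m = 05:07 Velvik Prefecture standard time.
The standard-time date in Velvik Prefecture, 1 May 2022, is outside the daylight-saving period (21 November 2021 – 30 April 2022), so Velvik Prefecture is on standard time, UTC−04:30.
09:37 UTC − 4h30m = 05:07 local.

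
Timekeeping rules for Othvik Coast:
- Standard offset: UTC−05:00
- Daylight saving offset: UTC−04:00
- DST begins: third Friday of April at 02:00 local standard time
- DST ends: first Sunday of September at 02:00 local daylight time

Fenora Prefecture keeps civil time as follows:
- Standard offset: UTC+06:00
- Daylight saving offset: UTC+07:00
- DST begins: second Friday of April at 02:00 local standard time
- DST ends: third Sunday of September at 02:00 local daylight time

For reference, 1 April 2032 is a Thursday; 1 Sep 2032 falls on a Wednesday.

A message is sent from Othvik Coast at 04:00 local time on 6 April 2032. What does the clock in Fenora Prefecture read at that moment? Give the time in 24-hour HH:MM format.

1 April 2032 is a Thursday, so the first Friday is April 2 and the third is April 16.
1 September 2032 is a Wednesday, so the first Sunday is September 5.
6 April 2032 does not fall between 16 April and 5 September, so daylight saving is not in effect and Othvik Coast is at UTC−05:00.
04:00 Othvik Coast + 5h = 09:00 UTC.
1 April 2032 is a Thursday, so the first Friday is April 2 and the second is April 9.
1 September 2032 is a Wednesday, so the first Sunday is September 5 and the third is September 19.
At the standard offset (UTC+06:00), 09:00 UTC + 6h = 15:00 Fenora Prefecture standard time.
The standard-time date in Fenora Prefecture, 6 April 2032, is outside the daylight-saving period (9 April – 19 September), so Fenora Prefecture is on standard time, UTC+06:00.
09:00 UTC + 6h = 15:00 Fenora Prefecture.

15:00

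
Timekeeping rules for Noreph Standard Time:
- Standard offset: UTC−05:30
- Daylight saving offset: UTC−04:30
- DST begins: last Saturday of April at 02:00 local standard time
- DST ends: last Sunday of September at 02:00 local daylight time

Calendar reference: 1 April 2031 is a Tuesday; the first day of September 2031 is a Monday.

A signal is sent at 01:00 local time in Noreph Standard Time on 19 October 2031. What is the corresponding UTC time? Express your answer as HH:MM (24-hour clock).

06:30

1 April 2031 is a Tuesday, so Saturdays fall on 5, 12, 19, 26; the last is April 26.
1 September 2031 is a Monday, so Sundays fall on 7, 14, 21, 28; the last is September 28.
19 October 2031 does not fall between 26 April and 28 September, so daylight saving is not in effect and Noreph Standard Time is at UTC−05:30.
01:00 local + 5h30m = 06:30 UTC.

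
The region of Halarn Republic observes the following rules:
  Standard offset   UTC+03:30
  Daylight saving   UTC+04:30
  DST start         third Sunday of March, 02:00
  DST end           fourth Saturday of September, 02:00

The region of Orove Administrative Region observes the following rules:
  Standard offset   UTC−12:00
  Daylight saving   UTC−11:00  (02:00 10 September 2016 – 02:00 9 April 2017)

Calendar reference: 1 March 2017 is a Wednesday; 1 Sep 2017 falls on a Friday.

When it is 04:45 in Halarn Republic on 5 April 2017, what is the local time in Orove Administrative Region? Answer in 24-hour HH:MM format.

13:15

1 March 2017 is a Wednesday, so the first Sunday is March 5 and the third is March 19.
1 September 2017 is a Friday, so the first Saturday is September 2 and the fourth is September 23.
5 April 2017 falls between 19 March and 23 September, so daylight saving is in effect and Halarn Republic is at UTC+04:30.
04:45 Halarn Republic − 4h30m = 00:15 UTC.
At the standard offset (UTC−12:00), 00:15 UTC − 12h = 12:15 Orove Administrative Region standard time (rolling into the previous day, 4 April 2017).
The standard-time date in Orove Administrative Region, 4 April 2017, lies within the daylight-saving period (10 September 2016 – 9 April 2017), so Orove Administrative Region is on daylight time, UTC−11:00.
00:15 UTC − 11h = 13:15 Orove Administrative Region (rolling into the previous day, 4 April 2017).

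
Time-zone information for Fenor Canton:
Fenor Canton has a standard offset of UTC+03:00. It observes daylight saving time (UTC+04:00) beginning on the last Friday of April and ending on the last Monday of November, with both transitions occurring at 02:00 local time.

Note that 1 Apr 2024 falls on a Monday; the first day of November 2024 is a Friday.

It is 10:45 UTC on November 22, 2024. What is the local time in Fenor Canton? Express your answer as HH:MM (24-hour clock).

14:45

1 April 2024 is a Monday, so Fridays fall on 5, 12, 19, 26; the last is April 26.
1 November 2024 is a Friday, so Mondays fall on 4, 11, 18, 25; the last is November 25.
At the standard offset (UTC+03:00), 10:45 UTC + 3h = 13:45 Fenor Canton standard time.
The standard-time date in Fenor Canton, November 22, 2024, lies within the daylight-saving period (26 April – 25 November), so Fenor Canton is on daylight time, UTC+04:00.
10:45 UTC + 4h = 14:45 local.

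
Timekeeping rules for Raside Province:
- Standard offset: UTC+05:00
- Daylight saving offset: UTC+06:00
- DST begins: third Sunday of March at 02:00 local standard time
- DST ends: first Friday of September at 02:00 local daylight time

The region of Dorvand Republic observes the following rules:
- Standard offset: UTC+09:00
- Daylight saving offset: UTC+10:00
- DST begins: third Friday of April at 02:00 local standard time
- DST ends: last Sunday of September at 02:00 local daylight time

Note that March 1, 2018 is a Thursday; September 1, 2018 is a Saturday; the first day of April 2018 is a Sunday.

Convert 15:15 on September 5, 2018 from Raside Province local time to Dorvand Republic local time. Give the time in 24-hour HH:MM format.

19:15

1 March 2018 is a Thursday, so the first Sunday is March 4 and the third is March 18.
1 September 2018 is a Saturday, so the first Friday is September 7.
September 5, 2018 lies within the daylight-saving period (18 March – 7 September), so Raside Province is on daylight time, UTC+06:00.
15:15 Raside Province − 6h = 09:15 UTC.
1 April 2018 is a Sunday, so the first Friday is April 6 and the third is April 20.
1 September 2018 is a Saturday, so Sundays fall on 2, 9, 16, 23, 30; the last is September 30.
At the standard offset (UTC+09:00), 09:15 UTC + 9h = 18:15 Dorvand Republic standard time.
Daylight saving runs 20 April – 30 September; the standard-time date in Dorvand Republic, September 5, 2018, is inside that window, so Dorvand Republic is at UTC+10:00.
09:15 UTC + 10h = 19:15 Dorvand Republic.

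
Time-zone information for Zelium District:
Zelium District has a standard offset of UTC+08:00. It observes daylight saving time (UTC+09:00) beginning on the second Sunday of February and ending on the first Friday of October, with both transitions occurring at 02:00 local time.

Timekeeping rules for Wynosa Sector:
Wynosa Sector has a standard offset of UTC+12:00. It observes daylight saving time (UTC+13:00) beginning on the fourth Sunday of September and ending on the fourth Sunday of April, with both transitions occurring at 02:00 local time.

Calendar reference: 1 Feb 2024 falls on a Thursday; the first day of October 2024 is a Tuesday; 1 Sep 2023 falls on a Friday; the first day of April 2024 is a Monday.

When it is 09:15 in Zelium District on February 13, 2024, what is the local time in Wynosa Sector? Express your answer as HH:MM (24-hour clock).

1 February 2024 is a Thursday, so the first Sunday is February 4 and the second is February 11.
1 October 2024 is a Tuesday, so the first Friday is October 4.
Daylight saving runs 11 February – 4 October; February 13, 2024 is inside that window, so Zelium District is at UTC+09:00.
09:15 Zelium District − 9h = 00:15 UTC.
1 September 2023 is a Friday, so the first Sunday is September 3 and the fourth is September 24.
1 April 2024 is a Monday, so the first Sunday is April 7 and the fourth is April 28.
At the standard offset (UTC+12:00), 00:15 UTC + 12h = 12:15 Wynosa Sector standard time.
The standard-time date in Wynosa Sector, February 13, 2024, falls between 24 September 2023 and 28 April 2024, so daylight saving is in effect and Wynosa Sector is at UTC+13:00.
00:15 UTC + 13h = 13:15 Wynosa Sector.

13:15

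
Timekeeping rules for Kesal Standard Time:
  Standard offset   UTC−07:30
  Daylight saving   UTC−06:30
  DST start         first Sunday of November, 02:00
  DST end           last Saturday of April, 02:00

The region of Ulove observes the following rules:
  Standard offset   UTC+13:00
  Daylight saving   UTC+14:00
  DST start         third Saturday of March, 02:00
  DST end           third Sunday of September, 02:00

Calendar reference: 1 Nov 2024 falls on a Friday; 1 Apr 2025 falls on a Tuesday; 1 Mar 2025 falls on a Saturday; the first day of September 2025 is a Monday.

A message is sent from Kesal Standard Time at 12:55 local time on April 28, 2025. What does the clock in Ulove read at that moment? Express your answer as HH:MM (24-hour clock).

1 November 2024 is a Friday, so the first Sunday is November 3.
1 April 2025 is a Tuesday, so Saturdays fall on 5, 12, 19, 26; the last is April 26.
Daylight saving runs 3 November 2024 – 26 April 2025; April 28, 2025 is outside that window, so Kesal Standard Time is on standard time at UTC−07:30.
12:55 Kesal Standard Time + 7h30m = 20:25 UTC.
1 March 2025 is a Saturday, so the first Saturday is March 1 and the third is March 15.
1 September 2025 is a Monday, so the first Sunday is September 7 and the third is September 21.
At the standard offset (UTC+13:00), 20:25 UTC + 13h = 09:25 Ulove standard time (rolling into the next day, 29 April 2025).
The standard-time date in Ulove, April 29, 2025, falls between 15 March and 21 September, so daylight saving is in effect and Ulove is at UTC+14:00.
20:25 UTC + 14h = 10:25 Ulove (rolling into the next day, 29 April 2025).

10:25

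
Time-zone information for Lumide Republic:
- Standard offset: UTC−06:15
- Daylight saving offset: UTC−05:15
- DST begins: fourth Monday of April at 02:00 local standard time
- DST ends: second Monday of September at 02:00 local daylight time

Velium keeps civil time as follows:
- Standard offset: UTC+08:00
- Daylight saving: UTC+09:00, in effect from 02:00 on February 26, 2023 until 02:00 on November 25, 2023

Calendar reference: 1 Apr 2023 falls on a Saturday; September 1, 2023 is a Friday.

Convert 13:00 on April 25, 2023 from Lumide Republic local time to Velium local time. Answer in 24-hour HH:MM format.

03:15

1 April 2023 is a Saturday, so the first Monday is April 3 and the fourth is April 24.
1 September 2023 is a Friday, so the first Monday is September 4 and the second is September 11.
Daylight saving runs 24 April – 11 September; April 25, 2023 is inside that window, so Lumide Republic is at UTC−05:15.
13:00 Lumide Republic + 5h15m = 18:15 UTC.
At the standard offset (UTC+08:00), 18:15 UTC + 8h = 02:15 Velium standard time (rolling into the next day, 26 April 2023).
The standard-time date in Velium, April 26, 2023, falls between 26 February and 25 November, so daylight saving is in effect and Velium is at UTC+09:00.
18:15 UTC + 9h = 03:15 Velium (rolling into the next day, 26 April 2023).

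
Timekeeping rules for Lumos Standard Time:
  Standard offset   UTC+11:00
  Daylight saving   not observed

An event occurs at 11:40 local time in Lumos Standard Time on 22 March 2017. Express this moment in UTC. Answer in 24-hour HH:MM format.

Lumos Standard Time stays on UTC+11:00 all year.
11:40 local − 11h = 00:40 UTC.

00:40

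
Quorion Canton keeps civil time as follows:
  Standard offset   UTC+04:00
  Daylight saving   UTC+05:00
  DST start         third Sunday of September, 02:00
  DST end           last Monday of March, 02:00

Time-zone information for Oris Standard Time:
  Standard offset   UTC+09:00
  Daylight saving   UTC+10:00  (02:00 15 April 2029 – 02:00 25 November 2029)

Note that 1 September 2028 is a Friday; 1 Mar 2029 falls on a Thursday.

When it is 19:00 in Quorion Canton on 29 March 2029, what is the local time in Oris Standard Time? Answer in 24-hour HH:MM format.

1 September 2028 is a Friday, so the first Sunday is September 3 and the third is September 17.
1 March 2029 is a Thursday, so Mondays fall on 5, 12, 19, 26; the last is March 26.
Daylight saving runs 17 September 2028 – 26 March 2029; 29 March 2029 is outside that window, so Quorion Canton is on standard time at UTC+04:00.
19:00 Quorion Canton − 4h = 15:00 UTC.
At the standard offset (UTC+09:00), 15:00 UTC + 9h = 00:00 Oris Standard Time standard time (rolling into the next day, 30 March 2029).
The standard-time date in Oris Standard Time, 30 March 2029, does not fall between 15 April and 25 November, so daylight saving is not in effect and Oris Standard Time is at UTC+09:00.
15:00 UTC + 9h = 00:00 Oris Standard Time (rolling into the next day, 30 March 2029).

00:00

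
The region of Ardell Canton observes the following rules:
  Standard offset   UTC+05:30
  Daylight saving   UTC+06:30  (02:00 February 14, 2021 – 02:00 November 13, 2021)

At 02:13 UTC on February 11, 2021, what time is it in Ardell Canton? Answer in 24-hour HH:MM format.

07:43

At the standard offset (UTC+05:30), 02:13 UTC + 5h30m = 07:43 Ardell Canton standard time.
The standard-time date in Ardell Canton, February 11, 2021, is outside the daylight-saving period (14 February – 13 November), so Ardell Canton is on standard time, UTC+05:30.
02:13 UTC + 5h30m = 07:43 local.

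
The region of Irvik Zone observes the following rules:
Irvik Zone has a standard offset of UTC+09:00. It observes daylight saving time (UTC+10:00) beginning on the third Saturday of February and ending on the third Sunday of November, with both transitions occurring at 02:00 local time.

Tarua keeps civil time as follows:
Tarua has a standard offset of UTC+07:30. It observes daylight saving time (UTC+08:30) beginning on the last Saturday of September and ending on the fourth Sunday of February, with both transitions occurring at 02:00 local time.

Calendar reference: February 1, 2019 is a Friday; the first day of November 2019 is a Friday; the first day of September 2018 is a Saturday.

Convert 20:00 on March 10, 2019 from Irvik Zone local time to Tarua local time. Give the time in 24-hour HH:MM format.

1 February 2019 is a Friday, so the first Saturday is February 2 and the third is February 16.
1 November 2019 is a Friday, so the first Sunday is November 3 and the third is November 17.
March 10, 2019 lies within the daylight-saving period (16 February – 17 November), so Irvik Zone is on daylight time, UTC+10:00.
20:00 Irvik Zone − 10h = 10:00 UTC.
1 September 2018 is a Saturday, so Saturdays fall on 1, 8, 15, 22, 29; the last is September 29.
1 February 2019 is a Friday, so the first Sunday is February 3 and the fourth is February 24.
At the standard offset (UTC+07:30), 10:00 UTC + 7h30m = 17:30 Tarua standard time.
The standard-time date in Tarua, March 10, 2019, does not fall between 29 September 2018 and 24 February 2019, so daylight saving is not in effect and Tarua is at UTC+07:30.
10:00 UTC + 7h30m = 17:30 Tarua.

17:30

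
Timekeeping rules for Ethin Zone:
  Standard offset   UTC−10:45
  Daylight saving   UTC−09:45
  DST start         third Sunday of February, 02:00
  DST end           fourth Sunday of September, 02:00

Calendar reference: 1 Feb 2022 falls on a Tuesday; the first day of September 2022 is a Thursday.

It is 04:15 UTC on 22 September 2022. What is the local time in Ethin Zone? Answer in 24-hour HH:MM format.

1 February 2022 is a Tuesday, so the first Sunday is February 6 and the third is February 20.
1 September 2022 is a Thursday, so the first Sunday is September 4 and the fourth is September 25.
At the standard offset (UTC−10:45), 04:15 UTC − 10h45m = 17:30 Ethin Zone standard time (rolling into the previous day, 21 September 2022).
The standard-time date in Ethin Zone, 21 September 2022, lies within the daylight-saving period (20 February – 25 September), so Ethin Zone is on daylight time, UTC−09:45.
04:15 UTC − 9h45m = 18:30 local (rolling into the previous day, 21 September 2022).

18:30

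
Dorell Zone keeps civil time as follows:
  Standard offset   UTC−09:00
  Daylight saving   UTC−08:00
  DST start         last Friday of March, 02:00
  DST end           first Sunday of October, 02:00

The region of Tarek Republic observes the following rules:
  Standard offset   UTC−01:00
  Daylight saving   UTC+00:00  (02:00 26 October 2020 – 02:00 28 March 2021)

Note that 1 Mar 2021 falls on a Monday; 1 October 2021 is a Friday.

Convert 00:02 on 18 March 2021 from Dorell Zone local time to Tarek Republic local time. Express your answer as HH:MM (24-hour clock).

1 March 2021 is a Monday, so Fridays fall on 5, 12, 19, 26; the last is March 26.
1 October 2021 is a Friday, so the first Sunday is October 3.
18 March 2021 does not fall between 26 March and 3 October, so daylight saving is not in effect and Dorell Zone is at UTC−09:00.
00:02 Dorell Zone + 9h = 09:02 UTC.
At the standard offset (UTC−01:00), 09:02 UTC − 1h = 08:02 Tarek Republic standard time.
Daylight saving runs 26 October 2020 – 28 March 2021; the standard-time date in Tarek Republic, 18 March 2021, is inside that window, so Tarek Republic is at UTC+00:00.
09:02 UTC + 0h = 09:02 Tarek Republic.

09:02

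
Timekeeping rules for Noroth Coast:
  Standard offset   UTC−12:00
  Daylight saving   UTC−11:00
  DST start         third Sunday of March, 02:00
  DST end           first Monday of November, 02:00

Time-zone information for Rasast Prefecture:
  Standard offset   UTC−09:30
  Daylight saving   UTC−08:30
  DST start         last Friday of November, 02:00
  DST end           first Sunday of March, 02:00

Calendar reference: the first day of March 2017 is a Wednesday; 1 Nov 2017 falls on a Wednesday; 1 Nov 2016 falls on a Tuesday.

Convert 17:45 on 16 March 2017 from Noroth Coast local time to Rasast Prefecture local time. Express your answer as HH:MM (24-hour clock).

1 March 2017 is a Wednesday, so the first Sunday is March 5 and the third is March 19.
1 November 2017 is a Wednesday, so the first Monday is November 6.
Daylight saving runs 19 March – 6 November; 16 March 2017 is outside that window, so Noroth Coast is on standard time at UTC−12:00.
17:45 Noroth Coast + 12h = 05:45 UTC (rolling into the next day, 17 March 2017).
1 November 2016 is a Tuesday, so Fridays fall on 4, 11, 18, 25; the last is November 25.
1 March 2017 is a Wednesday, so the first Sunday is March 5.
At the standard offset (UTC−09:30), 05:45 UTC − 9h30m = 20:15 Rasast Prefecture standard time (rolling into the previous day, 16 March 2017).
Daylight saving runs 25 November 2016 – 5 March 2017; the standard-time date in Rasast Prefecture, 16 March 2017, is outside that window, so Rasast Prefecture is on standard time at UTC−09:30.
05:45 UTC − 9h30m = 20:15 Rasast Prefecture (rolling into the previous day, 16 March 2017).

20:15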